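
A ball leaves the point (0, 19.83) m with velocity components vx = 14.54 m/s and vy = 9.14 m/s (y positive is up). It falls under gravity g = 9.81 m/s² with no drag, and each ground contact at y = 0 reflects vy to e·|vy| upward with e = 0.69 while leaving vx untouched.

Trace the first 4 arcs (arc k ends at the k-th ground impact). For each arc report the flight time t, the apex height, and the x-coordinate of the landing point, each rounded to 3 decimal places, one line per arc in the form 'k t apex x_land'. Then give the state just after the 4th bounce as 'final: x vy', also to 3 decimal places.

Arc 1: start y=19.830, vy=9.140 → t=3.148, apex=24.088, x_land=45.768, impact vy=-21.739
  bounce: vy ← 0.69·21.739 = 15.000
Arc 2: start y=0.000, vy=15.000 → t=3.058, apex=11.468, x_land=90.234, impact vy=-15.000
  bounce: vy ← 0.69·15.000 = 10.350
Arc 3: start y=0.000, vy=10.350 → t=2.110, apex=5.460, x_land=120.915, impact vy=-10.350
  bounce: vy ← 0.69·10.350 = 7.142
Arc 4: start y=0.000, vy=7.142 → t=1.456, apex=2.600, x_land=142.085, impact vy=-7.142
  bounce: vy ← 0.69·7.142 = 4.928

1 3.148 24.088 45.768
2 3.058 11.468 90.234
3 2.110 5.460 120.915
4 1.456 2.600 142.085
final: 142.085 4.928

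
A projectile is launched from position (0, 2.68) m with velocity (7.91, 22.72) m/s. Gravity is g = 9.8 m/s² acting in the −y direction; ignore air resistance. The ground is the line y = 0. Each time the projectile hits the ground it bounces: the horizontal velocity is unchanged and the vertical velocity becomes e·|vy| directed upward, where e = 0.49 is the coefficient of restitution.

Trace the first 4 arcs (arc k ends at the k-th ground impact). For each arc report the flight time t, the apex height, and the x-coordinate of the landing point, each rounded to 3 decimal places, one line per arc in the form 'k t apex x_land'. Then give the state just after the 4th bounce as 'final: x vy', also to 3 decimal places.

Arc 1: start y=2.680, vy=22.720 → t=4.752, apex=29.017, x_land=37.587, impact vy=-23.848
  bounce: vy ← 0.49·23.848 = 11.686
Arc 2: start y=0.000, vy=11.686 → t=2.385, apex=6.967, x_land=56.451, impact vy=-11.686
  bounce: vy ← 0.49·11.686 = 5.726
Arc 3: start y=0.000, vy=5.726 → t=1.169, apex=1.673, x_land=65.694, impact vy=-5.726
  bounce: vy ← 0.49·5.726 = 2.806
Arc 4: start y=0.000, vy=2.806 → t=0.573, apex=0.402, x_land=70.223, impact vy=-2.806
  bounce: vy ← 0.49·2.806 = 1.375

1 4.752 29.017 37.587
2 2.385 6.967 56.451
3 1.169 1.673 65.694
4 0.573 0.402 70.223
final: 70.223 1.375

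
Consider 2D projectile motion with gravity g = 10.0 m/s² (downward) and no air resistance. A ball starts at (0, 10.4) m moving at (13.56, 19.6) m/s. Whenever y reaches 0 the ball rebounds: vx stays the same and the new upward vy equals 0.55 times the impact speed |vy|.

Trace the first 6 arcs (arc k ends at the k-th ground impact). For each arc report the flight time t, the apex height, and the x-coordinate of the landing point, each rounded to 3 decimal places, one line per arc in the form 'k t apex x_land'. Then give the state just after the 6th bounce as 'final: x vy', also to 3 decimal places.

1 4.393 29.608 59.575
2 2.677 8.956 95.872
3 1.472 2.709 115.835
4 0.810 0.820 126.815
5 0.445 0.248 132.854
6 0.245 0.075 136.176
final: 136.176 0.674

Arc 1: start y=10.400, vy=19.600 → t=4.393, apex=29.608, x_land=59.575, impact vy=-24.334
  bounce: vy ← 0.55·24.334 = 13.384
Arc 2: start y=0.000, vy=13.384 → t=2.677, apex=8.956, x_land=95.872, impact vy=-13.384
  bounce: vy ← 0.55·13.384 = 7.361
Arc 3: start y=0.000, vy=7.361 → t=1.472, apex=2.709, x_land=115.835, impact vy=-7.361
  bounce: vy ← 0.55·7.361 = 4.049
Arc 4: start y=0.000, vy=4.049 → t=0.810, apex=0.820, x_land=126.815, impact vy=-4.049
  bounce: vy ← 0.55·4.049 = 2.227
Arc 5: start y=0.000, vy=2.227 → t=0.445, apex=0.248, x_land=132.854, impact vy=-2.227
  bounce: vy ← 0.55·2.227 = 1.225
Arc 6: start y=0.000, vy=1.225 → t=0.245, apex=0.075, x_land=136.176, impact vy=-1.225
  bounce: vy ← 0.55·1.225 = 0.674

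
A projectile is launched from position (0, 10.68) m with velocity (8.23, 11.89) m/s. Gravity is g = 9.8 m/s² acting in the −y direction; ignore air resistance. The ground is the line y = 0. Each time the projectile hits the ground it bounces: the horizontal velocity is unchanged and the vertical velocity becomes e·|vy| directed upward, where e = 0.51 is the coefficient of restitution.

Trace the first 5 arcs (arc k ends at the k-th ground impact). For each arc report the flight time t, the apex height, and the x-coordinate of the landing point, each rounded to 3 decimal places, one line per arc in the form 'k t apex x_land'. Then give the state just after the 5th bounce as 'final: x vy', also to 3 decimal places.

Arc 1: start y=10.680, vy=11.890 → t=3.124, apex=17.893, x_land=25.712, impact vy=-18.727
  bounce: vy ← 0.51·18.727 = 9.551
Arc 2: start y=0.000, vy=9.551 → t=1.949, apex=4.654, x_land=41.753, impact vy=-9.551
  bounce: vy ← 0.51·9.551 = 4.871
Arc 3: start y=0.000, vy=4.871 → t=0.994, apex=1.210, x_land=49.935, impact vy=-4.871
  bounce: vy ← 0.51·4.871 = 2.484
Arc 4: start y=0.000, vy=2.484 → t=0.507, apex=0.315, x_land=54.107, impact vy=-2.484
  bounce: vy ← 0.51·2.484 = 1.267
Arc 5: start y=0.000, vy=1.267 → t=0.259, apex=0.082, x_land=56.235, impact vy=-1.267
  bounce: vy ← 0.51·1.267 = 0.646

1 3.124 17.893 25.712
2 1.949 4.654 41.753
3 0.994 1.210 49.935
4 0.507 0.315 54.107
5 0.259 0.082 56.235
final: 56.235 0.646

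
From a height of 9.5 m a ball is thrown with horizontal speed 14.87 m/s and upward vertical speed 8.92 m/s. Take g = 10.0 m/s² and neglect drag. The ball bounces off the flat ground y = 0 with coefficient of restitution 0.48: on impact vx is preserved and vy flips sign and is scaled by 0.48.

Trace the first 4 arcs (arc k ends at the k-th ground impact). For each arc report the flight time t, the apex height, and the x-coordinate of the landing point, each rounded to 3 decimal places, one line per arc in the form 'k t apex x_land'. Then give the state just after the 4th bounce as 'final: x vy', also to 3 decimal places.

1 2.534 13.478 37.678
2 1.576 3.105 61.116
3 0.757 0.715 72.366
4 0.363 0.165 77.766
final: 77.766 0.872

Arc 1: start y=9.500, vy=8.920 → t=2.534, apex=13.478, x_land=37.678, impact vy=-16.418
  bounce: vy ← 0.48·16.418 = 7.881
Arc 2: start y=0.000, vy=7.881 → t=1.576, apex=3.105, x_land=61.116, impact vy=-7.881
  bounce: vy ← 0.48·7.881 = 3.783
Arc 3: start y=0.000, vy=3.783 → t=0.757, apex=0.715, x_land=72.366, impact vy=-3.783
  bounce: vy ← 0.48·3.783 = 1.816
Arc 4: start y=0.000, vy=1.816 → t=0.363, apex=0.165, x_land=77.766, impact vy=-1.816
  bounce: vy ← 0.48·1.816 = 0.872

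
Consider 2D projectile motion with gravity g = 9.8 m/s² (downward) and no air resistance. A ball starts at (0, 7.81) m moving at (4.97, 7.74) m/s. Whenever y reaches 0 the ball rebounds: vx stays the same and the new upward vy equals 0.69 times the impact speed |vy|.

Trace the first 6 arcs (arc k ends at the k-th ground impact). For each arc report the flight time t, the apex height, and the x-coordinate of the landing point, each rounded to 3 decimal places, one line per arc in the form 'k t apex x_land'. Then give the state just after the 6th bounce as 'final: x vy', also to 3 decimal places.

Arc 1: start y=7.810, vy=7.740 → t=2.279, apex=10.867, x_land=11.327, impact vy=-14.594
  bounce: vy ← 0.69·14.594 = 10.070
Arc 2: start y=0.000, vy=10.070 → t=2.055, apex=5.174, x_land=21.540, impact vy=-10.070
  bounce: vy ← 0.69·10.070 = 6.948
Arc 3: start y=0.000, vy=6.948 → t=1.418, apex=2.463, x_land=28.588, impact vy=-6.948
  bounce: vy ← 0.69·6.948 = 4.794
Arc 4: start y=0.000, vy=4.794 → t=0.978, apex=1.173, x_land=33.450, impact vy=-4.794
  bounce: vy ← 0.69·4.794 = 3.308
Arc 5: start y=0.000, vy=3.308 → t=0.675, apex=0.558, x_land=36.806, impact vy=-3.308
  bounce: vy ← 0.69·3.308 = 2.283
Arc 6: start y=0.000, vy=2.283 → t=0.466, apex=0.266, x_land=39.121, impact vy=-2.283
  bounce: vy ← 0.69·2.283 = 1.575

1 2.279 10.867 11.327
2 2.055 5.174 21.540
3 1.418 2.463 28.588
4 0.978 1.173 33.450
5 0.675 0.558 36.806
6 0.466 0.266 39.121
final: 39.121 1.575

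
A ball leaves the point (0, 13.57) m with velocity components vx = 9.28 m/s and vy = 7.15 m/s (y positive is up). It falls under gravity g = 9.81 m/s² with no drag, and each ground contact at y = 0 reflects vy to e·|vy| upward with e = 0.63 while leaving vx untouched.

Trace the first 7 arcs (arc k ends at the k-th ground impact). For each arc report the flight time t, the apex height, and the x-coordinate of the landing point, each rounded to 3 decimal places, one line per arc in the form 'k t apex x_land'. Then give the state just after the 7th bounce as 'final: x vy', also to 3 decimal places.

Arc 1: start y=13.570, vy=7.150 → t=2.545, apex=16.176, x_land=23.616, impact vy=-17.815
  bounce: vy ← 0.63·17.815 = 11.223
Arc 2: start y=0.000, vy=11.223 → t=2.288, apex=6.420, x_land=44.850, impact vy=-11.223
  bounce: vy ← 0.63·11.223 = 7.071
Arc 3: start y=0.000, vy=7.071 → t=1.442, apex=2.548, x_land=58.227, impact vy=-7.071
  bounce: vy ← 0.63·7.071 = 4.455
Arc 4: start y=0.000, vy=4.455 → t=0.908, apex=1.011, x_land=66.655, impact vy=-4.455
  bounce: vy ← 0.63·4.455 = 2.806
Arc 5: start y=0.000, vy=2.806 → t=0.572, apex=0.401, x_land=71.964, impact vy=-2.806
  bounce: vy ← 0.63·2.806 = 1.768
Arc 6: start y=0.000, vy=1.768 → t=0.360, apex=0.159, x_land=75.309, impact vy=-1.768
  bounce: vy ← 0.63·1.768 = 1.114
Arc 7: start y=0.000, vy=1.114 → t=0.227, apex=0.063, x_land=77.417, impact vy=-1.114
  bounce: vy ← 0.63·1.114 = 0.702

1 2.545 16.176 23.616
2 2.288 6.420 44.850
3 1.442 2.548 58.227
4 0.908 1.011 66.655
5 0.572 0.401 71.964
6 0.360 0.159 75.309
7 0.227 0.063 77.417
final: 77.417 0.702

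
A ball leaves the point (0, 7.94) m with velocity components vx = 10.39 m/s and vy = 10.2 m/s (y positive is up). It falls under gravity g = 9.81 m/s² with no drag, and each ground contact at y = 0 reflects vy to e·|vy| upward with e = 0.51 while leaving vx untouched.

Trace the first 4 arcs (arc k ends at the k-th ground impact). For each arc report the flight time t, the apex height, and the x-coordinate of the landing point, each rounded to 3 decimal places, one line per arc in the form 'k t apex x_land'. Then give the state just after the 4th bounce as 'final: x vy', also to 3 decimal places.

1 2.683 13.243 27.875
2 1.676 3.444 45.289
3 0.855 0.896 54.169
4 0.436 0.233 58.699
final: 58.699 1.090

Arc 1: start y=7.940, vy=10.200 → t=2.683, apex=13.243, x_land=27.875, impact vy=-16.119
  bounce: vy ← 0.51·16.119 = 8.221
Arc 2: start y=0.000, vy=8.221 → t=1.676, apex=3.444, x_land=45.289, impact vy=-8.221
  bounce: vy ← 0.51·8.221 = 4.193
Arc 3: start y=0.000, vy=4.193 → t=0.855, apex=0.896, x_land=54.169, impact vy=-4.193
  bounce: vy ← 0.51·4.193 = 2.138
Arc 4: start y=0.000, vy=2.138 → t=0.436, apex=0.233, x_land=58.699, impact vy=-2.138
  bounce: vy ← 0.51·2.138 = 1.090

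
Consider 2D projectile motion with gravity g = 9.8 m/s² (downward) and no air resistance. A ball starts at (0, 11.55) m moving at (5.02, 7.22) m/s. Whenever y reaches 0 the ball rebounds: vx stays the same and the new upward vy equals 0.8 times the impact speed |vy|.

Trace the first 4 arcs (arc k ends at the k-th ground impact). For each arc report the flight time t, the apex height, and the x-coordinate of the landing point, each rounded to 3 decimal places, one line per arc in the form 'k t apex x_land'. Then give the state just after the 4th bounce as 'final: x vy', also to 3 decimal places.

Arc 1: start y=11.550, vy=7.220 → t=2.440, apex=14.210, x_land=12.247, impact vy=-16.689
  bounce: vy ← 0.8·16.689 = 13.351
Arc 2: start y=0.000, vy=13.351 → t=2.725, apex=9.094, x_land=25.925, impact vy=-13.351
  bounce: vy ← 0.8·13.351 = 10.681
Arc 3: start y=0.000, vy=10.681 → t=2.180, apex=5.820, x_land=36.867, impact vy=-10.681
  bounce: vy ← 0.8·10.681 = 8.545
Arc 4: start y=0.000, vy=8.545 → t=1.744, apex=3.725, x_land=45.621, impact vy=-8.545
  bounce: vy ← 0.8·8.545 = 6.836

1 2.440 14.210 12.247
2 2.725 9.094 25.925
3 2.180 5.820 36.867
4 1.744 3.725 45.621
final: 45.621 6.836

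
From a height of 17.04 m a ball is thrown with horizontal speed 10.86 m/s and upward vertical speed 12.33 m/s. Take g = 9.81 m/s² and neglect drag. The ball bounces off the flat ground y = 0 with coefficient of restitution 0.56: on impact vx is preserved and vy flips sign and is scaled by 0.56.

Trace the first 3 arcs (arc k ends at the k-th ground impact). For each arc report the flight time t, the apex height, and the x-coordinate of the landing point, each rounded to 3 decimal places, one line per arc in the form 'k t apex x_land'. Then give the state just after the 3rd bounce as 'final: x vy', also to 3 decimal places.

1 3.505 24.789 38.064
2 2.518 7.774 65.407
3 1.410 2.438 80.720
final: 80.720 3.873

Arc 1: start y=17.040, vy=12.330 → t=3.505, apex=24.789, x_land=38.064, impact vy=-22.053
  bounce: vy ← 0.56·22.053 = 12.350
Arc 2: start y=0.000, vy=12.350 → t=2.518, apex=7.774, x_land=65.407, impact vy=-12.350
  bounce: vy ← 0.56·12.350 = 6.916
Arc 3: start y=0.000, vy=6.916 → t=1.410, apex=2.438, x_land=80.720, impact vy=-6.916
  bounce: vy ← 0.56·6.916 = 3.873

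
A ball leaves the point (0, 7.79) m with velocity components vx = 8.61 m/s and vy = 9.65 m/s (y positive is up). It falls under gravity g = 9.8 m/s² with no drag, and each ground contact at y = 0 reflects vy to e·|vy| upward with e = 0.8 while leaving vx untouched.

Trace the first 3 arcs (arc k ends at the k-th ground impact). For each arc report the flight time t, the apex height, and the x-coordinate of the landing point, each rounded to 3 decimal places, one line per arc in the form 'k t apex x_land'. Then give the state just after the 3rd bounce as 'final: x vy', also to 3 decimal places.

1 2.585 12.541 22.253
2 2.560 8.026 44.292
3 2.048 5.137 61.923
final: 61.923 8.027

Arc 1: start y=7.790, vy=9.650 → t=2.585, apex=12.541, x_land=22.253, impact vy=-15.678
  bounce: vy ← 0.8·15.678 = 12.543
Arc 2: start y=0.000, vy=12.543 → t=2.560, apex=8.026, x_land=44.292, impact vy=-12.543
  bounce: vy ← 0.8·12.543 = 10.034
Arc 3: start y=0.000, vy=10.034 → t=2.048, apex=5.137, x_land=61.923, impact vy=-10.034
  bounce: vy ← 0.8·10.034 = 8.027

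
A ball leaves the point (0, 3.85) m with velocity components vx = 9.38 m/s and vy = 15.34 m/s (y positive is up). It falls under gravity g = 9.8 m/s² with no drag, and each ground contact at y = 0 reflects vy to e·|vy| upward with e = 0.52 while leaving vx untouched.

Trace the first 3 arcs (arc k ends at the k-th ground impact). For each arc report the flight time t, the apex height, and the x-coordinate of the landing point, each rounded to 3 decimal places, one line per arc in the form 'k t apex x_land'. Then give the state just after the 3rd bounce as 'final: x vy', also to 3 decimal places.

1 3.364 15.856 31.556
2 1.871 4.287 49.104
3 0.973 1.159 58.229
final: 58.229 2.479

Arc 1: start y=3.850, vy=15.340 → t=3.364, apex=15.856, x_land=31.556, impact vy=-17.629
  bounce: vy ← 0.52·17.629 = 9.167
Arc 2: start y=0.000, vy=9.167 → t=1.871, apex=4.287, x_land=49.104, impact vy=-9.167
  bounce: vy ← 0.52·9.167 = 4.767
Arc 3: start y=0.000, vy=4.767 → t=0.973, apex=1.159, x_land=58.229, impact vy=-4.767
  bounce: vy ← 0.52·4.767 = 2.479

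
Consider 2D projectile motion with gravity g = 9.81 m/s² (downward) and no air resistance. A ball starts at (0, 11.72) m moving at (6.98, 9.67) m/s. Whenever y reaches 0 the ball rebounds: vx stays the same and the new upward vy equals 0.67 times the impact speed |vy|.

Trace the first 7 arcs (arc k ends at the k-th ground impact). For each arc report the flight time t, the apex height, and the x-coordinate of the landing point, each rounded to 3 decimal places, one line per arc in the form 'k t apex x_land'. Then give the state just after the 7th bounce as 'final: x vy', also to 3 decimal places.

1 2.819 16.486 19.677
2 2.457 7.401 36.824
3 1.646 3.322 48.313
4 1.103 1.491 56.011
5 0.739 0.669 61.168
6 0.495 0.301 64.623
7 0.332 0.135 66.938
final: 66.938 1.090

Arc 1: start y=11.720, vy=9.670 → t=2.819, apex=16.486, x_land=19.677, impact vy=-17.985
  bounce: vy ← 0.67·17.985 = 12.050
Arc 2: start y=0.000, vy=12.050 → t=2.457, apex=7.401, x_land=36.824, impact vy=-12.050
  bounce: vy ← 0.67·12.050 = 8.073
Arc 3: start y=0.000, vy=8.073 → t=1.646, apex=3.322, x_land=48.313, impact vy=-8.073
  bounce: vy ← 0.67·8.073 = 5.409
Arc 4: start y=0.000, vy=5.409 → t=1.103, apex=1.491, x_land=56.011, impact vy=-5.409
  bounce: vy ← 0.67·5.409 = 3.624
Arc 5: start y=0.000, vy=3.624 → t=0.739, apex=0.669, x_land=61.168, impact vy=-3.624
  bounce: vy ← 0.67·3.624 = 2.428
Arc 6: start y=0.000, vy=2.428 → t=0.495, apex=0.301, x_land=64.623, impact vy=-2.428
  bounce: vy ← 0.67·2.428 = 1.627
Arc 7: start y=0.000, vy=1.627 → t=0.332, apex=0.135, x_land=66.938, impact vy=-1.627
  bounce: vy ← 0.67·1.627 = 1.090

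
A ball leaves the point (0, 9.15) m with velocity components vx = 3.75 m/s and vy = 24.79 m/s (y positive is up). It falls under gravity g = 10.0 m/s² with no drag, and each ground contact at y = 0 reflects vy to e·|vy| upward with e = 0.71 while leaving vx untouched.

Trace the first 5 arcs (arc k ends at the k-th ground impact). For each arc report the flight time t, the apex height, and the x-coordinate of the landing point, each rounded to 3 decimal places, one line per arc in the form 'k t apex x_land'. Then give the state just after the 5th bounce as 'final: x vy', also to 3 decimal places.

1 5.303 39.877 19.887
2 4.010 20.102 34.925
3 2.847 10.133 45.602
4 2.022 5.108 53.183
5 1.435 2.575 58.565
final: 58.565 5.095

Arc 1: start y=9.150, vy=24.790 → t=5.303, apex=39.877, x_land=19.887, impact vy=-28.241
  bounce: vy ← 0.71·28.241 = 20.051
Arc 2: start y=0.000, vy=20.051 → t=4.010, apex=20.102, x_land=34.925, impact vy=-20.051
  bounce: vy ← 0.71·20.051 = 14.236
Arc 3: start y=0.000, vy=14.236 → t=2.847, apex=10.133, x_land=45.602, impact vy=-14.236
  bounce: vy ← 0.71·14.236 = 10.108
Arc 4: start y=0.000, vy=10.108 → t=2.022, apex=5.108, x_land=53.183, impact vy=-10.108
  bounce: vy ← 0.71·10.108 = 7.176
Arc 5: start y=0.000, vy=7.176 → t=1.435, apex=2.575, x_land=58.565, impact vy=-7.176
  bounce: vy ← 0.71·7.176 = 5.095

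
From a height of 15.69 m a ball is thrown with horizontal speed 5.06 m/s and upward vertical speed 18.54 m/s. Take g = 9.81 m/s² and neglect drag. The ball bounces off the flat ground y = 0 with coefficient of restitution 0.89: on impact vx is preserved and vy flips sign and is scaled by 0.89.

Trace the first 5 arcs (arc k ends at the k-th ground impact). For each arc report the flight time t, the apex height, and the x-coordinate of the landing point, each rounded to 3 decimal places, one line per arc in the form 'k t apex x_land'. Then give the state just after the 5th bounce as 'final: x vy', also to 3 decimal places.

Arc 1: start y=15.690, vy=18.540 → t=4.492, apex=33.209, x_land=22.729, impact vy=-25.526
  bounce: vy ← 0.89·25.526 = 22.718
Arc 2: start y=0.000, vy=22.718 → t=4.632, apex=26.305, x_land=46.165, impact vy=-22.718
  bounce: vy ← 0.89·22.718 = 20.219
Arc 3: start y=0.000, vy=20.219 → t=4.122, apex=20.836, x_land=67.023, impact vy=-20.219
  bounce: vy ← 0.89·20.219 = 17.995
Arc 4: start y=0.000, vy=17.995 → t=3.669, apex=16.504, x_land=85.587, impact vy=-17.995
  bounce: vy ← 0.89·17.995 = 16.015
Arc 5: start y=0.000, vy=16.015 → t=3.265, apex=13.073, x_land=102.108, impact vy=-16.015
  bounce: vy ← 0.89·16.015 = 14.254

1 4.492 33.209 22.729
2 4.632 26.305 46.165
3 4.122 20.836 67.023
4 3.669 16.504 85.587
5 3.265 13.073 102.108
final: 102.108 14.254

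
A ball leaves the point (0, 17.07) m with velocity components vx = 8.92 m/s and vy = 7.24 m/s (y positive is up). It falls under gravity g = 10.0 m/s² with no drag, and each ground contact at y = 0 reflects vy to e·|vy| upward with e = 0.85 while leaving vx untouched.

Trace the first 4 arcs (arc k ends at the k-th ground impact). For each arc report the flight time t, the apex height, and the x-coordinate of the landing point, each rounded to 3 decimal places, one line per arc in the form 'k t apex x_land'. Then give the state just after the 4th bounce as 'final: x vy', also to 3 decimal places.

1 2.708 19.691 24.160
2 3.374 14.227 54.252
3 2.868 10.279 79.831
4 2.437 7.426 101.573
final: 101.573 10.359

Arc 1: start y=17.070, vy=7.240 → t=2.708, apex=19.691, x_land=24.160, impact vy=-19.845
  bounce: vy ← 0.85·19.845 = 16.868
Arc 2: start y=0.000, vy=16.868 → t=3.374, apex=14.227, x_land=54.252, impact vy=-16.868
  bounce: vy ← 0.85·16.868 = 14.338
Arc 3: start y=0.000, vy=14.338 → t=2.868, apex=10.279, x_land=79.831, impact vy=-14.338
  bounce: vy ← 0.85·14.338 = 12.187
Arc 4: start y=0.000, vy=12.187 → t=2.437, apex=7.426, x_land=101.573, impact vy=-12.187
  bounce: vy ← 0.85·12.187 = 10.359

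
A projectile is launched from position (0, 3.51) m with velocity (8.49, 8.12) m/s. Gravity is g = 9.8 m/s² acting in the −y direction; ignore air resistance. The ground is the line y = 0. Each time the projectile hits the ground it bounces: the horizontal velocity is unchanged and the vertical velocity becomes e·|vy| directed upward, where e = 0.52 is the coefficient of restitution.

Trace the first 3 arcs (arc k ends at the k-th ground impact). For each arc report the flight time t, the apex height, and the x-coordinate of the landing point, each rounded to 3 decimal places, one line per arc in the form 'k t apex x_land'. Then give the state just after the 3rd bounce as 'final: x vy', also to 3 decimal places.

1 2.013 6.874 17.090
2 1.232 1.859 27.548
3 0.641 0.503 32.986
final: 32.986 1.632

Arc 1: start y=3.510, vy=8.120 → t=2.013, apex=6.874, x_land=17.090, impact vy=-11.607
  bounce: vy ← 0.52·11.607 = 6.036
Arc 2: start y=0.000, vy=6.036 → t=1.232, apex=1.859, x_land=27.548, impact vy=-6.036
  bounce: vy ← 0.52·6.036 = 3.139
Arc 3: start y=0.000, vy=3.139 → t=0.641, apex=0.503, x_land=32.986, impact vy=-3.139
  bounce: vy ← 0.52·3.139 = 1.632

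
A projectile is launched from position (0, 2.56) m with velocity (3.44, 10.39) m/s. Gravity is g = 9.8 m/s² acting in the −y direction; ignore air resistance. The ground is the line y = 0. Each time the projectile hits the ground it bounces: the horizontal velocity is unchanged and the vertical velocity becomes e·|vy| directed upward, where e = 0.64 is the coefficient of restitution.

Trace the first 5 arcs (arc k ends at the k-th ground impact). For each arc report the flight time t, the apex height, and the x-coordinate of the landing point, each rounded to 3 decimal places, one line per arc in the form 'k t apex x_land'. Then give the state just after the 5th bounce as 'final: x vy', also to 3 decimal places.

1 2.343 8.068 8.061
2 1.642 3.305 13.711
3 1.051 1.354 17.327
4 0.673 0.554 19.641
5 0.431 0.227 21.122
final: 21.122 1.350

Arc 1: start y=2.560, vy=10.390 → t=2.343, apex=8.068, x_land=8.061, impact vy=-12.575
  bounce: vy ← 0.64·12.575 = 8.048
Arc 2: start y=0.000, vy=8.048 → t=1.642, apex=3.305, x_land=13.711, impact vy=-8.048
  bounce: vy ← 0.64·8.048 = 5.151
Arc 3: start y=0.000, vy=5.151 → t=1.051, apex=1.354, x_land=17.327, impact vy=-5.151
  bounce: vy ← 0.64·5.151 = 3.296
Arc 4: start y=0.000, vy=3.296 → t=0.673, apex=0.554, x_land=19.641, impact vy=-3.296
  bounce: vy ← 0.64·3.296 = 2.110
Arc 5: start y=0.000, vy=2.110 → t=0.431, apex=0.227, x_land=21.122, impact vy=-2.110
  bounce: vy ← 0.64·2.110 = 1.350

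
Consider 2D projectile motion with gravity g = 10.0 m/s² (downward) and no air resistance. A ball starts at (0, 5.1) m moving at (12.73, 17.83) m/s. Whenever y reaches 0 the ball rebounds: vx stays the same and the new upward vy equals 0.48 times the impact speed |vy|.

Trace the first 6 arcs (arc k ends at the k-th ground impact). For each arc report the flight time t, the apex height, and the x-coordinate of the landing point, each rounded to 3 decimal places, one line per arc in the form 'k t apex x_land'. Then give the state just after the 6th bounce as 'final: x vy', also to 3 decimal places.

Arc 1: start y=5.100, vy=17.830 → t=3.832, apex=20.995, x_land=48.783, impact vy=-20.492
  bounce: vy ← 0.48·20.492 = 9.836
Arc 2: start y=0.000, vy=9.836 → t=1.967, apex=4.837, x_land=73.826, impact vy=-9.836
  bounce: vy ← 0.48·9.836 = 4.721
Arc 3: start y=0.000, vy=4.721 → t=0.944, apex=1.115, x_land=85.846, impact vy=-4.721
  bounce: vy ← 0.48·4.721 = 2.266
Arc 4: start y=0.000, vy=2.266 → t=0.453, apex=0.257, x_land=91.616, impact vy=-2.266
  bounce: vy ← 0.48·2.266 = 1.088
Arc 5: start y=0.000, vy=1.088 → t=0.218, apex=0.059, x_land=94.386, impact vy=-1.088
  bounce: vy ← 0.48·1.088 = 0.522
Arc 6: start y=0.000, vy=0.522 → t=0.104, apex=0.014, x_land=95.715, impact vy=-0.522
  bounce: vy ← 0.48·0.522 = 0.251

1 3.832 20.995 48.783
2 1.967 4.837 73.826
3 0.944 1.115 85.846
4 0.453 0.257 91.616
5 0.218 0.059 94.386
6 0.104 0.014 95.715
final: 95.715 0.251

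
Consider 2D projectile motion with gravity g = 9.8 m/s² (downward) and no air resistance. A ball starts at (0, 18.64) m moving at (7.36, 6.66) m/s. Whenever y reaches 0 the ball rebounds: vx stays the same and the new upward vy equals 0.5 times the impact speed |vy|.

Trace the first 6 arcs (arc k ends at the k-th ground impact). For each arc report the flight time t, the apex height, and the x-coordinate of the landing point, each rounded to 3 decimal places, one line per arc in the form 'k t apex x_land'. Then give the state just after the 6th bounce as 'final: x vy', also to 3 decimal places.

Arc 1: start y=18.640, vy=6.660 → t=2.745, apex=20.903, x_land=20.203, impact vy=-20.241
  bounce: vy ← 0.5·20.241 = 10.121
Arc 2: start y=0.000, vy=10.121 → t=2.065, apex=5.226, x_land=35.405, impact vy=-10.121
  bounce: vy ← 0.5·10.121 = 5.060
Arc 3: start y=0.000, vy=5.060 → t=1.033, apex=1.306, x_land=43.005, impact vy=-5.060
  bounce: vy ← 0.5·5.060 = 2.530
Arc 4: start y=0.000, vy=2.530 → t=0.516, apex=0.327, x_land=46.806, impact vy=-2.530
  bounce: vy ← 0.5·2.530 = 1.265
Arc 5: start y=0.000, vy=1.265 → t=0.258, apex=0.082, x_land=48.706, impact vy=-1.265
  bounce: vy ← 0.5·1.265 = 0.633
Arc 6: start y=0.000, vy=0.633 → t=0.129, apex=0.020, x_land=49.656, impact vy=-0.633
  bounce: vy ← 0.5·0.633 = 0.316

1 2.745 20.903 20.203
2 2.065 5.226 35.405
3 1.033 1.306 43.005
4 0.516 0.327 46.806
5 0.258 0.082 48.706
6 0.129 0.020 49.656
final: 49.656 0.316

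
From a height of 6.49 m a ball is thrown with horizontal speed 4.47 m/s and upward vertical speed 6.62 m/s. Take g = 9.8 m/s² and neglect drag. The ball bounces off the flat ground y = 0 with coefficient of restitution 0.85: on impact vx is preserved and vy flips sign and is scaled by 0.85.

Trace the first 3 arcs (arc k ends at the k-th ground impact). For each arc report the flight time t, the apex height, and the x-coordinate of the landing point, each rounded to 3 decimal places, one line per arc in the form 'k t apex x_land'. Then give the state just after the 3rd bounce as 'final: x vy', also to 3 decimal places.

Arc 1: start y=6.490, vy=6.620 → t=2.010, apex=8.726, x_land=8.985, impact vy=-13.078
  bounce: vy ← 0.85·13.078 = 11.116
Arc 2: start y=0.000, vy=11.116 → t=2.269, apex=6.304, x_land=19.125, impact vy=-11.116
  bounce: vy ← 0.85·11.116 = 9.449
Arc 3: start y=0.000, vy=9.449 → t=1.928, apex=4.555, x_land=27.745, impact vy=-9.449
  bounce: vy ← 0.85·9.449 = 8.031

1 2.010 8.726 8.985
2 2.269 6.304 19.125
3 1.928 4.555 27.745
final: 27.745 8.031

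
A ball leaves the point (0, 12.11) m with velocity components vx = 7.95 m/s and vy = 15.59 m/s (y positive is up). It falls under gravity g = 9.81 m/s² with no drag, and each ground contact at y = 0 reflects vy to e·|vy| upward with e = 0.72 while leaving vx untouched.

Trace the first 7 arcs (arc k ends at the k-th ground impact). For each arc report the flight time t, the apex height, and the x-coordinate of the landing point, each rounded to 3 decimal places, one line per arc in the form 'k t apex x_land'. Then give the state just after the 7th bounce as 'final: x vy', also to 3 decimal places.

1 3.824 24.498 30.401
2 3.218 12.700 55.985
3 2.317 6.583 74.406
4 1.668 3.413 87.669
5 1.201 1.769 97.218
6 0.865 0.917 104.094
7 0.623 0.475 109.044
final: 109.044 2.199

Arc 1: start y=12.110, vy=15.590 → t=3.824, apex=24.498, x_land=30.401, impact vy=-21.924
  bounce: vy ← 0.72·21.924 = 15.785
Arc 2: start y=0.000, vy=15.785 → t=3.218, apex=12.700, x_land=55.985, impact vy=-15.785
  bounce: vy ← 0.72·15.785 = 11.365
Arc 3: start y=0.000, vy=11.365 → t=2.317, apex=6.583, x_land=74.406, impact vy=-11.365
  bounce: vy ← 0.72·11.365 = 8.183
Arc 4: start y=0.000, vy=8.183 → t=1.668, apex=3.413, x_land=87.669, impact vy=-8.183
  bounce: vy ← 0.72·8.183 = 5.892
Arc 5: start y=0.000, vy=5.892 → t=1.201, apex=1.769, x_land=97.218, impact vy=-5.892
  bounce: vy ← 0.72·5.892 = 4.242
Arc 6: start y=0.000, vy=4.242 → t=0.865, apex=0.917, x_land=104.094, impact vy=-4.242
  bounce: vy ← 0.72·4.242 = 3.054
Arc 7: start y=0.000, vy=3.054 → t=0.623, apex=0.475, x_land=109.044, impact vy=-3.054
  bounce: vy ← 0.72·3.054 = 2.199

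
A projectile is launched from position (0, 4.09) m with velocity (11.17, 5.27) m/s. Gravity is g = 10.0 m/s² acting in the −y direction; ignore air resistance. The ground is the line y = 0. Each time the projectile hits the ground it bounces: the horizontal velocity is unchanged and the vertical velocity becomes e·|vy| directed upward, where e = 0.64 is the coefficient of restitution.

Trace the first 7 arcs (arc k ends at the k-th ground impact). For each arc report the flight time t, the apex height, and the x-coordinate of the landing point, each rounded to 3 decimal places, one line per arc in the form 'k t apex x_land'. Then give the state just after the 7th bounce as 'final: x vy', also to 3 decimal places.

Arc 1: start y=4.090, vy=5.270 → t=1.574, apex=5.479, x_land=17.579, impact vy=-10.468
  bounce: vy ← 0.64·10.468 = 6.699
Arc 2: start y=0.000, vy=6.699 → t=1.340, apex=2.244, x_land=32.545, impact vy=-6.699
  bounce: vy ← 0.64·6.699 = 4.288
Arc 3: start y=0.000, vy=4.288 → t=0.858, apex=0.919, x_land=42.124, impact vy=-4.288
  bounce: vy ← 0.64·4.288 = 2.744
Arc 4: start y=0.000, vy=2.744 → t=0.549, apex=0.376, x_land=48.254, impact vy=-2.744
  bounce: vy ← 0.64·2.744 = 1.756
Arc 5: start y=0.000, vy=1.756 → t=0.351, apex=0.154, x_land=52.177, impact vy=-1.756
  bounce: vy ← 0.64·1.756 = 1.124
Arc 6: start y=0.000, vy=1.124 → t=0.225, apex=0.063, x_land=54.688, impact vy=-1.124
  bounce: vy ← 0.64·1.124 = 0.719
Arc 7: start y=0.000, vy=0.719 → t=0.144, apex=0.026, x_land=56.295, impact vy=-0.719
  bounce: vy ← 0.64·0.719 = 0.460

1 1.574 5.479 17.579
2 1.340 2.244 32.545
3 0.858 0.919 42.124
4 0.549 0.376 48.254
5 0.351 0.154 52.177
6 0.225 0.063 54.688
7 0.144 0.026 56.295
final: 56.295 0.460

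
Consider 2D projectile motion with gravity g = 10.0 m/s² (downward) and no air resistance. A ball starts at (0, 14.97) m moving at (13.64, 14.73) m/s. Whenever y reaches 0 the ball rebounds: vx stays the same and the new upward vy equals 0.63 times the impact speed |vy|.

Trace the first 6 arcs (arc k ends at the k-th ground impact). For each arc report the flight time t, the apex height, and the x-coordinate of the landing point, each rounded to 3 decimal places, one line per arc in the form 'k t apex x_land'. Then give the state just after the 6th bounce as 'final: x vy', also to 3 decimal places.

Arc 1: start y=14.970, vy=14.730 → t=3.745, apex=25.819, x_land=51.087, impact vy=-22.724
  bounce: vy ← 0.63·22.724 = 14.316
Arc 2: start y=0.000, vy=14.316 → t=2.863, apex=10.247, x_land=90.141, impact vy=-14.316
  bounce: vy ← 0.63·14.316 = 9.019
Arc 3: start y=0.000, vy=9.019 → t=1.804, apex=4.067, x_land=114.745, impact vy=-9.019
  bounce: vy ← 0.63·9.019 = 5.682
Arc 4: start y=0.000, vy=5.682 → t=1.136, apex=1.614, x_land=130.246, impact vy=-5.682
  bounce: vy ← 0.63·5.682 = 3.580
Arc 5: start y=0.000, vy=3.580 → t=0.716, apex=0.641, x_land=140.011, impact vy=-3.580
  bounce: vy ← 0.63·3.580 = 2.255
Arc 6: start y=0.000, vy=2.255 → t=0.451, apex=0.254, x_land=146.163, impact vy=-2.255
  bounce: vy ← 0.63·2.255 = 1.421

1 3.745 25.819 51.087
2 2.863 10.247 90.141
3 1.804 4.067 114.745
4 1.136 1.614 130.246
5 0.716 0.641 140.011
6 0.451 0.254 146.163
final: 146.163 1.421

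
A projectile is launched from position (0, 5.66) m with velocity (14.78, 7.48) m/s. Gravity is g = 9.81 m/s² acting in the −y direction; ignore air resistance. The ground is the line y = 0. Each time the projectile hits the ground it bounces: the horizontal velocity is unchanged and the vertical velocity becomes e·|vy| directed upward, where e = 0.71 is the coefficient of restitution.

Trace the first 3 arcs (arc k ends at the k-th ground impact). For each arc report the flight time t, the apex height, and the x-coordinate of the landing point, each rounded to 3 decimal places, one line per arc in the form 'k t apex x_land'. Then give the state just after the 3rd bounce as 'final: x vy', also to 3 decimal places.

1 2.080 8.512 30.739
2 1.871 4.291 58.387
3 1.328 2.163 78.016
final: 78.016 4.625

Arc 1: start y=5.660, vy=7.480 → t=2.080, apex=8.512, x_land=30.739, impact vy=-12.923
  bounce: vy ← 0.71·12.923 = 9.175
Arc 2: start y=0.000, vy=9.175 → t=1.871, apex=4.291, x_land=58.387, impact vy=-9.175
  bounce: vy ← 0.71·9.175 = 6.514
Arc 3: start y=0.000, vy=6.514 → t=1.328, apex=2.163, x_land=78.016, impact vy=-6.514
  bounce: vy ← 0.71·6.514 = 4.625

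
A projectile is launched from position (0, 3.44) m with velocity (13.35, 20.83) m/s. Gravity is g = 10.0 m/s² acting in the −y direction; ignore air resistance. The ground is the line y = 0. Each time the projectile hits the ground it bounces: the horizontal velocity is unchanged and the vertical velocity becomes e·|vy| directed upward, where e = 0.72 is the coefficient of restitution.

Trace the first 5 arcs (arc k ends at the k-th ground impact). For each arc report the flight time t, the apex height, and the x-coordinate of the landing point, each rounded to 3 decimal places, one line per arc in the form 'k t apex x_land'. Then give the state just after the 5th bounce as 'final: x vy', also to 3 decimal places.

1 4.325 25.134 57.740
2 3.229 13.030 100.841
3 2.325 6.755 131.874
4 1.674 3.502 154.218
5 1.205 1.815 170.306
final: 170.306 4.338

Arc 1: start y=3.440, vy=20.830 → t=4.325, apex=25.134, x_land=57.740, impact vy=-22.421
  bounce: vy ← 0.72·22.421 = 16.143
Arc 2: start y=0.000, vy=16.143 → t=3.229, apex=13.030, x_land=100.841, impact vy=-16.143
  bounce: vy ← 0.72·16.143 = 11.623
Arc 3: start y=0.000, vy=11.623 → t=2.325, apex=6.755, x_land=131.874, impact vy=-11.623
  bounce: vy ← 0.72·11.623 = 8.368
Arc 4: start y=0.000, vy=8.368 → t=1.674, apex=3.502, x_land=154.218, impact vy=-8.368
  bounce: vy ← 0.72·8.368 = 6.025
Arc 5: start y=0.000, vy=6.025 → t=1.205, apex=1.815, x_land=170.306, impact vy=-6.025
  bounce: vy ← 0.72·6.025 = 4.338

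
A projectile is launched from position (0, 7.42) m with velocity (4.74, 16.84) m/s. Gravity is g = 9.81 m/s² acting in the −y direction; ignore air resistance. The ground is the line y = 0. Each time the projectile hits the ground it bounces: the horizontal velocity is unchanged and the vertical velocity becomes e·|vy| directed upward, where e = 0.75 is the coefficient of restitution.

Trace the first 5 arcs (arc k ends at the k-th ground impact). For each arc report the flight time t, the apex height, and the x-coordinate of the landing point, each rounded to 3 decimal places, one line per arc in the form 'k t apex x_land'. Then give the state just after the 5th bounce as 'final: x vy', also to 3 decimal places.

Arc 1: start y=7.420, vy=16.840 → t=3.828, apex=21.874, x_land=18.146, impact vy=-20.716
  bounce: vy ← 0.75·20.716 = 15.537
Arc 2: start y=0.000, vy=15.537 → t=3.168, apex=12.304, x_land=33.161, impact vy=-15.537
  bounce: vy ← 0.75·15.537 = 11.653
Arc 3: start y=0.000, vy=11.653 → t=2.376, apex=6.921, x_land=44.422, impact vy=-11.653
  bounce: vy ← 0.75·11.653 = 8.740
Arc 4: start y=0.000, vy=8.740 → t=1.782, apex=3.893, x_land=52.868, impact vy=-8.740
  bounce: vy ← 0.75·8.740 = 6.555
Arc 5: start y=0.000, vy=6.555 → t=1.336, apex=2.190, x_land=59.202, impact vy=-6.555
  bounce: vy ← 0.75·6.555 = 4.916

1 3.828 21.874 18.146
2 3.168 12.304 33.161
3 2.376 6.921 44.422
4 1.782 3.893 52.868
5 1.336 2.190 59.202
final: 59.202 4.916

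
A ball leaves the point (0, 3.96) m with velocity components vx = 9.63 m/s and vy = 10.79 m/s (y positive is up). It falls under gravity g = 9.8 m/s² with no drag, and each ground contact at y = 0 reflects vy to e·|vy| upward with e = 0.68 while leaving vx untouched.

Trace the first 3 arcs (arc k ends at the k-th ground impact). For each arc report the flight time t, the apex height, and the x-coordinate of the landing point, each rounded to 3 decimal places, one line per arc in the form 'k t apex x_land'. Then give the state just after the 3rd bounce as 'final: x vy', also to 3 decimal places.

1 2.522 9.900 24.291
2 1.933 4.578 42.907
3 1.315 2.117 55.566
final: 55.566 4.380

Arc 1: start y=3.960, vy=10.790 → t=2.522, apex=9.900, x_land=24.291, impact vy=-13.930
  bounce: vy ← 0.68·13.930 = 9.472
Arc 2: start y=0.000, vy=9.472 → t=1.933, apex=4.578, x_land=42.907, impact vy=-9.472
  bounce: vy ← 0.68·9.472 = 6.441
Arc 3: start y=0.000, vy=6.441 → t=1.315, apex=2.117, x_land=55.566, impact vy=-6.441
  bounce: vy ← 0.68·6.441 = 4.380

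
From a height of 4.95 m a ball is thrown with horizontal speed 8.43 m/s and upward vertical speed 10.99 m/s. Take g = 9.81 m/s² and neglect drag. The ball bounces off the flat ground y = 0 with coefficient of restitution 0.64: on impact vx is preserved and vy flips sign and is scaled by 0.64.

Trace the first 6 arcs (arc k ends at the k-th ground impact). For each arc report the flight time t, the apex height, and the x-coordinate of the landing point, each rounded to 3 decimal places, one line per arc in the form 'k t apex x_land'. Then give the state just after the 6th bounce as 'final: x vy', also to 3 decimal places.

Arc 1: start y=4.950, vy=10.990 → t=2.625, apex=11.106, x_land=22.129, impact vy=-14.761
  bounce: vy ← 0.64·14.761 = 9.447
Arc 2: start y=0.000, vy=9.447 → t=1.926, apex=4.549, x_land=38.366, impact vy=-9.447
  bounce: vy ← 0.64·9.447 = 6.046
Arc 3: start y=0.000, vy=6.046 → t=1.233, apex=1.863, x_land=48.757, impact vy=-6.046
  bounce: vy ← 0.64·6.046 = 3.870
Arc 4: start y=0.000, vy=3.870 → t=0.789, apex=0.763, x_land=55.408, impact vy=-3.870
  bounce: vy ← 0.64·3.870 = 2.477
Arc 5: start y=0.000, vy=2.477 → t=0.505, apex=0.313, x_land=59.664, impact vy=-2.477
  bounce: vy ← 0.64·2.477 = 1.585
Arc 6: start y=0.000, vy=1.585 → t=0.323, apex=0.128, x_land=62.388, impact vy=-1.585
  bounce: vy ← 0.64·1.585 = 1.014

1 2.625 11.106 22.129
2 1.926 4.549 38.366
3 1.233 1.863 48.757
4 0.789 0.763 55.408
5 0.505 0.313 59.664
6 0.323 0.128 62.388
final: 62.388 1.014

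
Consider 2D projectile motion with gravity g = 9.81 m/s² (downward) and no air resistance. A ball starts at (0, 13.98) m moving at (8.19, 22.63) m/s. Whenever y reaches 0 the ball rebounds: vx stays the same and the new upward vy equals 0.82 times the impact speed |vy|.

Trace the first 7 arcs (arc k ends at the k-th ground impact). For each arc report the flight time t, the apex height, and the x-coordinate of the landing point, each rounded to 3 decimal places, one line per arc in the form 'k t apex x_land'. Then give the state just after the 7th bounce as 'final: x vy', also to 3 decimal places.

Arc 1: start y=13.980, vy=22.630 → t=5.165, apex=40.082, x_land=42.305, impact vy=-28.043
  bounce: vy ← 0.82·28.043 = 22.995
Arc 2: start y=0.000, vy=22.995 → t=4.688, apex=26.951, x_land=80.701, impact vy=-22.995
  bounce: vy ← 0.82·22.995 = 18.856
Arc 3: start y=0.000, vy=18.856 → t=3.844, apex=18.122, x_land=112.185, impact vy=-18.856
  bounce: vy ← 0.82·18.856 = 15.462
Arc 4: start y=0.000, vy=15.462 → t=3.152, apex=12.185, x_land=138.002, impact vy=-15.462
  bounce: vy ← 0.82·15.462 = 12.679
Arc 5: start y=0.000, vy=12.679 → t=2.585, apex=8.193, x_land=159.172, impact vy=-12.679
  bounce: vy ← 0.82·12.679 = 10.397
Arc 6: start y=0.000, vy=10.397 → t=2.120, apex=5.509, x_land=176.532, impact vy=-10.397
  bounce: vy ← 0.82·10.397 = 8.525
Arc 7: start y=0.000, vy=8.525 → t=1.738, apex=3.704, x_land=190.767, impact vy=-8.525
  bounce: vy ← 0.82·8.525 = 6.991

1 5.165 40.082 42.305
2 4.688 26.951 80.701
3 3.844 18.122 112.185
4 3.152 12.185 138.002
5 2.585 8.193 159.172
6 2.120 5.509 176.532
7 1.738 3.704 190.767
final: 190.767 6.991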